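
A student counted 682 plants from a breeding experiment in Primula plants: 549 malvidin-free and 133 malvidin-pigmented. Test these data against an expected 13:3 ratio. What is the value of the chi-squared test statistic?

Expected counts for N = 682 under a 13:3 ratio (total parts = 16):
  malvidin-free: 682 × 13/16 = 554.125
  malvidin-pigmented: 682 × 3/16 = 127.875
χ² = Σ (O − E)² / E
  malvidin-free: (549 − 554.125)² / 554.125 = 0.0474
  malvidin-pigmented: (133 − 127.875)² / 127.875 = 0.2054
χ² = 0.0474 + 0.2054 = 0.2528 ≈ 0.253

0.253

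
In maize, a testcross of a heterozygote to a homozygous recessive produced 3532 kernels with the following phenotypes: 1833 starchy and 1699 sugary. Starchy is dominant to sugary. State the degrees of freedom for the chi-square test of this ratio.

1

A testcross of a heterozygote (Aa × aa) gives a 1:1 phenotypic ratio.
A goodness-of-fit test with 2 phenotype classes has df = 2 − 1 = 1.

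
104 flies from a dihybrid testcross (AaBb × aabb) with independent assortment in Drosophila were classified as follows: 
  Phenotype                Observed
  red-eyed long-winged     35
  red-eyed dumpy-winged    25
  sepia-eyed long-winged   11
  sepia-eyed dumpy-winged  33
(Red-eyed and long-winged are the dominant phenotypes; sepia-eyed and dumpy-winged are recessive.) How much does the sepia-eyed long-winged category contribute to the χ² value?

A dihybrid testcross with independent assortment gives a 1:1:1:1 ratio.
Expected counts for N = 104 under a 1:1:1:1 ratio (total parts = 4):
  red-eyed long-winged: 104 × 1/4 = 26
  red-eyed dumpy-winged: 104 × 1/4 = 26
  sepia-eyed long-winged: 104 × 1/4 = 26
  sepia-eyed dumpy-winged: 104 × 1/4 = 26
Contribution of sepia-eyed long-winged: (11 − 26)² / 26 = 8.6538

8.654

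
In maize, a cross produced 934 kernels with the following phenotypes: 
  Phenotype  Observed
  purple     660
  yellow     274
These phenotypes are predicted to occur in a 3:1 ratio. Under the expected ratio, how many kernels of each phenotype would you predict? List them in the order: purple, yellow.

700.5, 233.5

The 3:1 ratio has 4 parts, so with N = 934 the expected counts are:
  purple: 934 × 3/4 = 700.5
  yellow: 934 × 1/4 = 233.5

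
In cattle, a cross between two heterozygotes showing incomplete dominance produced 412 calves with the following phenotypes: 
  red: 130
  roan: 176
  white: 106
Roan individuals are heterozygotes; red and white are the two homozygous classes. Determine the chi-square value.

With incomplete dominance, a heterozygote × heterozygote cross gives a 1:2:1 phenotypic ratio.
The 1:2:1 ratio has 4 parts, so with N = 412 the expected counts are:
  red: 412 × 1/4 = 103
  roan: 412 × 2/4 = 206
  white: 412 × 1/4 = 103
χ² = Σ (O − E)² / E
  red: (130 − 103)² / 103 = 7.0777
  roan: (176 − 206)² / 206 = 4.3689
  white: (106 − 103)² / 103 = 0.0874
χ² = 7.0777 + 4.3689 + 0.0874 = 11.534

11.534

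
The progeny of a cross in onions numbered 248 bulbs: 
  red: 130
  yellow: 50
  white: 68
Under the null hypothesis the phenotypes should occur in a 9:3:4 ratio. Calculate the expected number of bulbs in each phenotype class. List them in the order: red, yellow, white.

139.5, 46.5, 62

The 9:3:4 ratio has 16 parts, so with N = 248 the expected counts are:
  red: 248 × 9/16 = 139.5
  yellow: 248 × 3/16 = 46.5
  white: 248 × 4/16 = 62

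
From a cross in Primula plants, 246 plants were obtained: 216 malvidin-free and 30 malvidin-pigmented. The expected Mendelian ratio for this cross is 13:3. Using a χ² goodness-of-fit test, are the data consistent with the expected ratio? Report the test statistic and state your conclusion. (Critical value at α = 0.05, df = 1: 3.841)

6.938; not consistent

Under the 13:3 hypothesis (Σ ratio = 16, N = 246):
  malvidin-free: 246 × 13/16 = 199.875
  malvidin-pigmented: 246 × 3/16 = 46.125
χ² = Σ (O − E)² / E
  malvidin-free: (216 − 199.875)² / 199.875 = 1.3009
  malvidin-pigmented: (30 − 46.125)² / 46.125 = 5.6372
χ² = 1.3009 + 5.6372 = 6.9381 ≈ 6.938
Degrees of freedom = 2 − 1 = 1; critical value at α = 0.05 is 3.841.
Since 6.938 > 3.841, we reject the null hypothesis — the data do not fit the 13:3 ratio.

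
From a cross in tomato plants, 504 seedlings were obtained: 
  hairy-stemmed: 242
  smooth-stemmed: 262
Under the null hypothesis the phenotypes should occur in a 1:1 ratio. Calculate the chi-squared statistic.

The 1:1 ratio has 2 parts, so with N = 504 the expected counts are:
  hairy-stemmed: 504 × 1/2 = 252
  smooth-stemmed: 504 × 1/2 = 252
χ² = Σ (O − E)² / E
  hairy-stemmed: (242 − 252)² / 252 = 0.3968
  smooth-stemmed: (262 − 252)² / 252 = 0.3968
χ² = 0.3968 + 0.3968 = 0.7936 ≈ 0.794

0.794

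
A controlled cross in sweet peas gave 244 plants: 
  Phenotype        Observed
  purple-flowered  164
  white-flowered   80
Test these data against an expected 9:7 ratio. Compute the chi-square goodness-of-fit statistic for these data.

11.917

Total ratio parts = 16. Expected numbers out of 244:
  purple-flowered: 244 × 9/16 = 137.25
  white-flowered: 244 × 7/16 = 106.75
χ² = Σ (O − E)² / E
  purple-flowered: (164 − 137.25)² / 137.25 = 5.2136
  white-flowered: (80 − 106.75)² / 106.75 = 6.7032
χ² = 5.2136 + 6.7032 = 11.9168 ≈ 11.917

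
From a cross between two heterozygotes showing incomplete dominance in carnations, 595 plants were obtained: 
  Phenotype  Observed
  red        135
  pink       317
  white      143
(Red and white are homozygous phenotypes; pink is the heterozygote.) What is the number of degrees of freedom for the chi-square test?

2

With incomplete dominance, a heterozygote × heterozygote cross gives a 1:2:1 phenotypic ratio.
A goodness-of-fit test with 3 phenotype classes has df = 3 − 1 = 2.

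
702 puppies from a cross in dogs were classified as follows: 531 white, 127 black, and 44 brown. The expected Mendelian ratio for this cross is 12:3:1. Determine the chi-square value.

0.201

Under the 12:3:1 hypothesis (Σ ratio = 16, N = 702):
  white: 702 × 12/16 = 526.5
  black: 702 × 3/16 = 131.625
  brown: 702 × 1/16 = 43.875
χ² = Σ (O − E)² / E
  white: (531 − 526.5)² / 526.5 = 0.0385
  black: (127 − 131.625)² / 131.625 = 0.1625
  brown: (44 − 43.875)² / 43.875 = 0.0004
χ² = 0.0385 + 0.1625 + 0.0004 = 0.2014 ≈ 0.201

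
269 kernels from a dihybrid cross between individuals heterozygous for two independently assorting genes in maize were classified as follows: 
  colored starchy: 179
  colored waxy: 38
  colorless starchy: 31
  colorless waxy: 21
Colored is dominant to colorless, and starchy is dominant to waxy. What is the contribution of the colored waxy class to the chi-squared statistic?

3.067

A dihybrid F₂ with independent assortment and complete dominance at both loci gives a 9:3:3:1 phenotypic ratio.
Expected counts for N = 269 under a 9:3:3:1 ratio (total parts = 16):
  colored starchy: 269 × 9/16 = 151.3125
  colored waxy: 269 × 3/16 = 50.4375
  colorless starchy: 269 × 3/16 = 50.4375
  colorless waxy: 269 × 1/16 = 16.8125
Contribution of colored waxy: (38 − 50.4375)² / 50.4375 = 3.0670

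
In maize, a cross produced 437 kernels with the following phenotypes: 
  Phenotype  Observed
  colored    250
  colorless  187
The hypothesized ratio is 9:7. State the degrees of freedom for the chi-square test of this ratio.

A goodness-of-fit test with 2 phenotype classes has df = 2 − 1 = 1.

1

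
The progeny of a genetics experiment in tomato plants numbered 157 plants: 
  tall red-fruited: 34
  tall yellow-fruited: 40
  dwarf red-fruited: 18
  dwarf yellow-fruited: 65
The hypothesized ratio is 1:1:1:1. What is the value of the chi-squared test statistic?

29.115

Under the 1:1:1:1 hypothesis (Σ ratio = 4, N = 157):
  tall red-fruited: 157 × 1/4 = 39.25
  tall yellow-fruited: 157 × 1/4 = 39.25
  dwarf red-fruited: 157 × 1/4 = 39.25
  dwarf yellow-fruited: 157 × 1/4 = 39.25
χ² = Σ (O − E)² / E
  tall red-fruited: (34 − 39.25)² / 39.25 = 0.7022
  tall yellow-fruited: (40 − 39.25)² / 39.25 = 0.0143
  dwarf red-fruited: (18 − 39.25)² / 39.25 = 11.5048
  dwarf yellow-fruited: (65 − 39.25)² / 39.25 = 16.8933
χ² = 0.7022 + 0.0143 + 11.5048 + 16.8933 = 29.1146 ≈ 29.115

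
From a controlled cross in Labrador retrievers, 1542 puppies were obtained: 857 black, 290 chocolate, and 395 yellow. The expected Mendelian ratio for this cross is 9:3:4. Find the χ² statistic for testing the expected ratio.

0.361

The 9:3:4 ratio has 16 parts, so with N = 1542 the expected counts are:
  black: 1542 × 9/16 = 867.375
  chocolate: 1542 × 3/16 = 289.125
  yellow: 1542 × 4/16 = 385.5
χ² = Σ (O − E)² / E
  black: (857 − 867.375)² / 867.375 = 0.1241
  chocolate: (290 − 289.125)² / 289.125 = 0.0026
  yellow: (395 − 385.5)² / 385.5 = 0.2341
χ² = 0.1241 + 0.0026 + 0.2341 = 0.3608 ≈ 0.361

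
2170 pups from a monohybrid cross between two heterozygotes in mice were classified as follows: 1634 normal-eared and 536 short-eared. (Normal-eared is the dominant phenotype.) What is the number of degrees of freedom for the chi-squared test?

1

For a monohybrid cross between heterozygotes with complete dominance, the expected phenotypic ratio is 3:1.
A goodness-of-fit test with 2 phenotype classes has df = 2 − 1 = 1.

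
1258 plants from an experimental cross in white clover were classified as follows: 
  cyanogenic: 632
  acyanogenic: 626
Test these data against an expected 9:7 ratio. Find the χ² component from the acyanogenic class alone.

10.391

Expected counts for N = 1258 under a 9:7 ratio (total parts = 16):
  cyanogenic: 1258 × 9/16 = 707.625
  acyanogenic: 1258 × 7/16 = 550.375
Contribution of acyanogenic: (626 − 550.375)² / 550.375 = 10.3914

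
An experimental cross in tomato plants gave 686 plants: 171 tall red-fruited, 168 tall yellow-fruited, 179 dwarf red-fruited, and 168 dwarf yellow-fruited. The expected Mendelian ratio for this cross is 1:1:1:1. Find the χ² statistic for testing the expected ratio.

Under the 1:1:1:1 hypothesis (Σ ratio = 4, N = 686):
  tall red-fruited: 686 × 1/4 = 171.5
  tall yellow-fruited: 686 × 1/4 = 171.5
  dwarf red-fruited: 686 × 1/4 = 171.5
  dwarf yellow-fruited: 686 × 1/4 = 171.5
χ² = Σ (O − E)² / E
  tall red-fruited: (171 − 171.5)² / 171.5 = 0.0015
  tall yellow-fruited: (168 − 171.5)² / 171.5 = 0.0714
  dwarf red-fruited: (179 − 171.5)² / 171.5 = 0.3280
  dwarf yellow-fruited: (168 − 171.5)² / 171.5 = 0.0714
χ² = 0.0015 + 0.0714 + 0.3280 + 0.0714 = 0.4723 ≈ 0.472

0.472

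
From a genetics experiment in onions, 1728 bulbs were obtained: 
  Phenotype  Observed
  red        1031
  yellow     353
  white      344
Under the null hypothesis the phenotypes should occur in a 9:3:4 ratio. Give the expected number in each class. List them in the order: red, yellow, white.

972, 324, 432

Under the 9:3:4 hypothesis (Σ ratio = 16, N = 1728):
  red: 1728 × 9/16 = 972
  yellow: 1728 × 3/16 = 324
  white: 1728 × 4/16 = 432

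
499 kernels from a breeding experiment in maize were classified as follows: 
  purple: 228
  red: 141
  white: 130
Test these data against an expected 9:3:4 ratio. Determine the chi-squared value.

Total ratio parts = 16. Expected numbers out of 499:
  purple: 499 × 9/16 = 280.6875
  red: 499 × 3/16 = 93.5625
  white: 499 × 4/16 = 124.75
χ² = Σ (O − E)² / E
  purple: (228 − 280.6875)² / 280.6875 = 9.8899
  red: (141 − 93.5625)² / 93.5625 = 24.0515
  white: (130 − 124.75)² / 124.75 = 0.2209
χ² = 9.8899 + 24.0515 + 0.2209 = 34.1623 ≈ 34.162

34.162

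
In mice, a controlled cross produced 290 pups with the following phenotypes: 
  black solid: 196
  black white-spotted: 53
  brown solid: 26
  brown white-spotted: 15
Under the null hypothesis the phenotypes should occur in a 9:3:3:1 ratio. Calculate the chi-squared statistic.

22.006

Expected counts for N = 290 under a 9:3:3:1 ratio (total parts = 16):
  black solid: 290 × 9/16 = 163.125
  black white-spotted: 290 × 3/16 = 54.375
  brown solid: 290 × 3/16 = 54.375
  brown white-spotted: 290 × 1/16 = 18.125
χ² = Σ (O − E)² / E
  black solid: (196 − 163.125)² / 163.125 = 6.6254
  black white-spotted: (53 − 54.375)² / 54.375 = 0.0348
  brown solid: (26 − 54.375)² / 54.375 = 14.8072
  brown white-spotted: (15 − 18.125)² / 18.125 = 0.5388
χ² = 6.6254 + 0.0348 + 14.8072 + 0.5388 = 22.0062 ≈ 22.006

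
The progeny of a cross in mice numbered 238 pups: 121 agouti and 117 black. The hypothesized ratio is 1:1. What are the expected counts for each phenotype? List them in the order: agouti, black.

Expected counts for N = 238 under a 1:1 ratio (total parts = 2):
  agouti: 238 × 1/2 = 119
  black: 238 × 1/2 = 119

119, 119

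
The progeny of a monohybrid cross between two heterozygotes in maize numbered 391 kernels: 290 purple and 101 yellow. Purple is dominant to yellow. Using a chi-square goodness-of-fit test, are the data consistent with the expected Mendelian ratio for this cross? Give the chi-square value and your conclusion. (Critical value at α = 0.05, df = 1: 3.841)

For a monohybrid cross between heterozygotes with complete dominance, the expected phenotypic ratio is 3:1.
The 3:1 ratio has 4 parts, so with N = 391 the expected counts are:
  purple: 391 × 3/4 = 293.25
  yellow: 391 × 1/4 = 97.75
χ² = Σ (O − E)² / E
  purple: (290 − 293.25)² / 293.25 = 0.0360
  yellow: (101 − 97.75)² / 97.75 = 0.1081
χ² = 0.0360 + 0.1081 = 0.1441 ≈ 0.144
Degrees of freedom = 2 − 1 = 1; critical value at α = 0.05 is 3.841.
Since 0.144 < 3.841, we fail to reject the null hypothesis — the data are consistent with the 3:1 ratio.

0.144; consistent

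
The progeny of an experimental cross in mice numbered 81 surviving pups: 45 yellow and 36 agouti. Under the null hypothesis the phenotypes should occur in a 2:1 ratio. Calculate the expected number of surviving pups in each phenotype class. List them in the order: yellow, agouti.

54, 27

Under the 2:1 hypothesis (Σ ratio = 3, N = 81):
  yellow: 81 × 2/3 = 54
  agouti: 81 × 1/3 = 27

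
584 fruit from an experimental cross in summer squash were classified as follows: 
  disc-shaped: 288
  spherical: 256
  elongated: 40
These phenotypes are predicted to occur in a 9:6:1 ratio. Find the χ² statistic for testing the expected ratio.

The 9:6:1 ratio has 16 parts, so with N = 584 the expected counts are:
  disc-shaped: 584 × 9/16 = 328.5
  spherical: 584 × 6/16 = 219
  elongated: 584 × 1/16 = 36.5
χ² = Σ (O − E)² / E
  disc-shaped: (288 − 328.5)² / 328.5 = 4.9932
  spherical: (256 − 219)² / 219 = 6.2511
  elongated: (40 − 36.5)² / 36.5 = 0.3356
χ² = 4.9932 + 6.2511 + 0.3356 = 11.5799 ≈ 11.580

11.580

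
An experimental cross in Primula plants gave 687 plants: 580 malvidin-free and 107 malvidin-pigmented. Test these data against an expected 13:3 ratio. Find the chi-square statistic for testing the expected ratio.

Expected counts for N = 687 under a 13:3 ratio (total parts = 16):
  malvidin-free: 687 × 13/16 = 558.1875
  malvidin-pigmented: 687 × 3/16 = 128.8125
χ² = Σ (O − E)² / E
  malvidin-free: (580 − 558.1875)² / 558.1875 = 0.8524
  malvidin-pigmented: (107 − 128.8125)² / 128.8125 = 3.6936
χ² = 0.8524 + 3.6936 = 4.546

4.546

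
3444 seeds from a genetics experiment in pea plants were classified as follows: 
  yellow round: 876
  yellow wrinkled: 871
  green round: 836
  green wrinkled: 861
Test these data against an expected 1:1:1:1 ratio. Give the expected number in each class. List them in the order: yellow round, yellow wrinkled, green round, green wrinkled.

Expected counts for N = 3444 under a 1:1:1:1 ratio (total parts = 4):
  yellow round: 3444 × 1/4 = 861
  yellow wrinkled: 3444 × 1/4 = 861
  green round: 3444 × 1/4 = 861
  green wrinkled: 3444 × 1/4 = 861

861, 861, 861, 861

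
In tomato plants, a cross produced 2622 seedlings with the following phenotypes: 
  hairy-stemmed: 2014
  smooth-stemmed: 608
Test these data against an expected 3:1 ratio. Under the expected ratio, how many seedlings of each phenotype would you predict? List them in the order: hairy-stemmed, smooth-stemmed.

The 3:1 ratio has 4 parts, so with N = 2622 the expected counts are:
  hairy-stemmed: 2622 × 3/4 = 1966.5
  smooth-stemmed: 2622 × 1/4 = 655.5

1966.5, 655.5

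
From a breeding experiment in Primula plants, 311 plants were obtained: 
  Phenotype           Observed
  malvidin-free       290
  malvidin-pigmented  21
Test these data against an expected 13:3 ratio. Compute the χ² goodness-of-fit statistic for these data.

29.385

Expected counts for N = 311 under a 13:3 ratio (total parts = 16):
  malvidin-free: 311 × 13/16 = 252.6875
  malvidin-pigmented: 311 × 3/16 = 58.3125
χ² = Σ (O − E)² / E
  malvidin-free: (290 − 252.6875)² / 252.6875 = 5.5097
  malvidin-pigmented: (21 − 58.3125)² / 58.3125 = 23.8752
χ² = 5.5097 + 23.8752 = 29.3849 ≈ 29.385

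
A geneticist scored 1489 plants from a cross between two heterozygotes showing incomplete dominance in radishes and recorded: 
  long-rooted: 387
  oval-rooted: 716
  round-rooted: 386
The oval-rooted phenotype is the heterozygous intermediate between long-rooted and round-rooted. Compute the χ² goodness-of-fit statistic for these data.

2.183

With incomplete dominance, a heterozygote × heterozygote cross gives a 1:2:1 phenotypic ratio.
Expected counts for N = 1489 under a 1:2:1 ratio (total parts = 4):
  long-rooted: 1489 × 1/4 = 372.25
  oval-rooted: 1489 × 2/4 = 744.5
  round-rooted: 1489 × 1/4 = 372.25
χ² = Σ (O − E)² / E
  long-rooted: (387 − 372.25)² / 372.25 = 0.5845
  oval-rooted: (716 − 744.5)² / 744.5 = 1.0910
  round-rooted: (386 − 372.25)² / 372.25 = 0.5079
χ² = 0.5845 + 1.0910 + 0.5079 = 2.1834 ≈ 2.183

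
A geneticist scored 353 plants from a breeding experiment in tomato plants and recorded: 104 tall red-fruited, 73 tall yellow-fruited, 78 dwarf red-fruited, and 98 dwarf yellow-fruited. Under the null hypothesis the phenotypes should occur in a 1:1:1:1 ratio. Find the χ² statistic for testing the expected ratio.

Total ratio parts = 4. Expected numbers out of 353:
  tall red-fruited: 353 × 1/4 = 88.25
  tall yellow-fruited: 353 × 1/4 = 88.25
  dwarf red-fruited: 353 × 1/4 = 88.25
  dwarf yellow-fruited: 353 × 1/4 = 88.25
χ² = Σ (O − E)² / E
  tall red-fruited: (104 − 88.25)² / 88.25 = 2.8109
  tall yellow-fruited: (73 − 88.25)² / 88.25 = 2.6353
  dwarf red-fruited: (78 − 88.25)² / 88.25 = 1.1905
  dwarf yellow-fruited: (98 − 88.25)² / 88.25 = 1.0772
χ² = 2.8109 + 2.6353 + 1.1905 + 1.0772 = 7.7139 ≈ 7.714

7.714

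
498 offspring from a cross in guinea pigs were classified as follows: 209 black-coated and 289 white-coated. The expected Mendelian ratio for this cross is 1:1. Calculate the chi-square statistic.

Expected counts for N = 498 under a 1:1 ratio (total parts = 2):
  black-coated: 498 × 1/2 = 249
  white-coated: 498 × 1/2 = 249
χ² = Σ (O − E)² / E
  black-coated: (209 − 249)² / 249 = 6.4257
  white-coated: (289 − 249)² / 249 = 6.4257
χ² = 6.4257 + 6.4257 = 12.8514 ≈ 12.851

12.851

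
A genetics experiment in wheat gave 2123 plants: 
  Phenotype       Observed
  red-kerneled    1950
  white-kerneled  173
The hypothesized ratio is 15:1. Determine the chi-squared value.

13.064

Total ratio parts = 16. Expected numbers out of 2123:
  red-kerneled: 2123 × 15/16 = 1990.3125
  white-kerneled: 2123 × 1/16 = 132.6875
χ² = Σ (O − E)² / E
  red-kerneled: (1950 − 1990.3125)² / 1990.3125 = 0.8165
  white-kerneled: (173 − 132.6875)² / 132.6875 = 12.2476
χ² = 0.8165 + 12.2476 = 13.0641 ≈ 13.064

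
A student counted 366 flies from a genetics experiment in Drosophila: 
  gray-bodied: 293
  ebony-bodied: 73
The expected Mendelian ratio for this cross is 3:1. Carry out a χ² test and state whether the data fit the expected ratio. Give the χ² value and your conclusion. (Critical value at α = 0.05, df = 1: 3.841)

The 3:1 ratio has 4 parts, so with N = 366 the expected counts are:
  gray-bodied: 366 × 3/4 = 274.5
  ebony-bodied: 366 × 1/4 = 91.5
χ² = Σ (O − E)² / E
  gray-bodied: (293 − 274.5)² / 274.5 = 1.2468
  ebony-bodied: (73 − 91.5)² / 91.5 = 3.7404
χ² = 1.2468 + 3.7404 = 4.9872 ≈ 4.987
Degrees of freedom = 2 − 1 = 1; critical value at α = 0.05 is 3.841.
Since 4.987 > 3.841, we reject the null hypothesis — the data do not fit the 3:1 ratio.

4.987; not consistent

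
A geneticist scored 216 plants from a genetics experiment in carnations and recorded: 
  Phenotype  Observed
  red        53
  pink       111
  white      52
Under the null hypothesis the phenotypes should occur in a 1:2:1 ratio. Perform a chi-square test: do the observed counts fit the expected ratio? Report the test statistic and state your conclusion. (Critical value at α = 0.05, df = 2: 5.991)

0.176; consistent

Under the 1:2:1 hypothesis (Σ ratio = 4, N = 216):
  red: 216 × 1/4 = 54
  pink: 216 × 2/4 = 108
  white: 216 × 1/4 = 54
χ² = Σ (O − E)² / E
  red: (53 − 54)² / 54 = 0.0185
  pink: (111 − 108)² / 108 = 0.0833
  white: (52 − 54)² / 54 = 0.0741
χ² = 0.0185 + 0.0833 + 0.0741 = 0.1759 ≈ 0.176
Degrees of freedom = 3 − 1 = 2; critical value at α = 0.05 is 5.991.
Since 0.176 < 5.991, we fail to reject the null hypothesis — the data are consistent with the 1:2:1 ratio.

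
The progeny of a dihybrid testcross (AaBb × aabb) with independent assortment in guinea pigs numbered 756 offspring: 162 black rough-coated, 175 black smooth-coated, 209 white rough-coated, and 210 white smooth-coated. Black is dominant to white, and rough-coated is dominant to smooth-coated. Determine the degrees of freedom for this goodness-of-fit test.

A dihybrid testcross with independent assortment gives a 1:1:1:1 ratio.
A goodness-of-fit test with 4 phenotype classes has df = 4 − 1 = 3.

3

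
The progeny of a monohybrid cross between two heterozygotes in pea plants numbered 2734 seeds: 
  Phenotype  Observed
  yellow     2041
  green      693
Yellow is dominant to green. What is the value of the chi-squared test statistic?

0.176

For a monohybrid cross between heterozygotes with complete dominance, the expected phenotypic ratio is 3:1.
The 3:1 ratio has 4 parts, so with N = 2734 the expected counts are:
  yellow: 2734 × 3/4 = 2050.5
  green: 2734 × 1/4 = 683.5
χ² = Σ (O − E)² / E
  yellow: (2041 − 2050.5)² / 2050.5 = 0.0440
  green: (693 − 683.5)² / 683.5 = 0.1320
χ² = 0.0440 + 0.1320 = 0.176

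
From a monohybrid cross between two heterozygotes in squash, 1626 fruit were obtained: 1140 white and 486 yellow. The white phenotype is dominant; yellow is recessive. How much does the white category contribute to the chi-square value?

For a monohybrid cross between heterozygotes with complete dominance, the expected phenotypic ratio is 3:1.
Total ratio parts = 4. Expected numbers out of 1626:
  white: 1626 × 3/4 = 1219.5
  yellow: 1626 × 1/4 = 406.5
Contribution of white: (1140 − 1219.5)² / 1219.5 = 5.1827

5.183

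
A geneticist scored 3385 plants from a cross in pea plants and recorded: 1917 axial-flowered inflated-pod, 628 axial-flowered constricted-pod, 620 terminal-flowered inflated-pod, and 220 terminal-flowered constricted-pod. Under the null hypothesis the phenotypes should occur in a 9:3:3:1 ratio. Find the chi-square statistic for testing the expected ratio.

Under the 9:3:3:1 hypothesis (Σ ratio = 16, N = 3385):
  axial-flowered inflated-pod: 3385 × 9/16 = 1904.0625
  axial-flowered constricted-pod: 3385 × 3/16 = 634.6875
  terminal-flowered inflated-pod: 3385 × 3/16 = 634.6875
  terminal-flowered constricted-pod: 3385 × 1/16 = 211.5625
χ² = Σ (O − E)² / E
  axial-flowered inflated-pod: (1917 − 1904.0625)² / 1904.0625 = 0.0879
  axial-flowered constricted-pod: (628 − 634.6875)² / 634.6875 = 0.0705
  terminal-flowered inflated-pod: (620 − 634.6875)² / 634.6875 = 0.3399
  terminal-flowered constricted-pod: (220 − 211.5625)² / 211.5625 = 0.3365
χ² = 0.0879 + 0.0705 + 0.3399 + 0.3365 = 0.8348 ≈ 0.835

0.835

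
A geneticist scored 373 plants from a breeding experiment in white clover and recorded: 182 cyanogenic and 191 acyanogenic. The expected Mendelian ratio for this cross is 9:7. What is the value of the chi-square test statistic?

Expected counts for N = 373 under a 9:7 ratio (total parts = 16):
  cyanogenic: 373 × 9/16 = 209.8125
  acyanogenic: 373 × 7/16 = 163.1875
χ² = Σ (O − E)² / E
  cyanogenic: (182 − 209.8125)² / 209.8125 = 3.6868
  acyanogenic: (191 − 163.1875)² / 163.1875 = 4.7402
χ² = 3.6868 + 4.7402 = 8.427

8.427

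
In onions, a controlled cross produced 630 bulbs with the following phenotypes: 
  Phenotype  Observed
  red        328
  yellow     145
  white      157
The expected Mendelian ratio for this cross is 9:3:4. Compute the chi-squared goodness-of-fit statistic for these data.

The 9:3:4 ratio has 16 parts, so with N = 630 the expected counts are:
  red: 630 × 9/16 = 354.375
  yellow: 630 × 3/16 = 118.125
  white: 630 × 4/16 = 157.5
χ² = Σ (O − E)² / E
  red: (328 − 354.375)² / 354.375 = 1.9630
  yellow: (145 − 118.125)² / 118.125 = 6.1144
  white: (157 − 157.5)² / 157.5 = 0.0016
χ² = 1.9630 + 6.1144 + 0.0016 = 8.079

8.079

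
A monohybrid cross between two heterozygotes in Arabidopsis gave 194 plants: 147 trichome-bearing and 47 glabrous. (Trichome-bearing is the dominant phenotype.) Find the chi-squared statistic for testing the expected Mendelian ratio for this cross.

0.062

For a monohybrid cross between heterozygotes with complete dominance, the expected phenotypic ratio is 3:1.
Total ratio parts = 4. Expected numbers out of 194:
  trichome-bearing: 194 × 3/4 = 145.5
  glabrous: 194 × 1/4 = 48.5
χ² = Σ (O − E)² / E
  trichome-bearing: (147 − 145.5)² / 145.5 = 0.0155
  glabrous: (47 − 48.5)² / 48.5 = 0.0464
χ² = 0.0155 + 0.0464 = 0.0619 ≈ 0.062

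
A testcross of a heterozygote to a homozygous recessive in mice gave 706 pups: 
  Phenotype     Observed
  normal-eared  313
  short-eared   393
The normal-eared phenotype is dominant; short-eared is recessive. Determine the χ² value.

9.065

A testcross of a heterozygote (Aa × aa) gives a 1:1 phenotypic ratio.
Under the 1:1 hypothesis (Σ ratio = 2, N = 706):
  normal-eared: 706 × 1/2 = 353
  short-eared: 706 × 1/2 = 353
χ² = Σ (O − E)² / E
  normal-eared: (313 − 353)² / 353 = 4.5326
  short-eared: (393 − 353)² / 353 = 4.5326
χ² = 4.5326 + 4.5326 = 9.0652 ≈ 9.065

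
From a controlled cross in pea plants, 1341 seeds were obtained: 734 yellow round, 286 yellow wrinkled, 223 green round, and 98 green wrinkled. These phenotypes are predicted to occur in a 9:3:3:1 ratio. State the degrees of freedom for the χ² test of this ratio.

A goodness-of-fit test with 4 phenotype classes has df = 4 − 1 = 3.

3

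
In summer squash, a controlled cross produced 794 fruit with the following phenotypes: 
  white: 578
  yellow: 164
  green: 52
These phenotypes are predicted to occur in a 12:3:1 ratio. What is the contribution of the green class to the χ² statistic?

Expected counts for N = 794 under a 12:3:1 ratio (total parts = 16):
  white: 794 × 12/16 = 595.5
  yellow: 794 × 3/16 = 148.875
  green: 794 × 1/16 = 49.625
Contribution of green: (52 − 49.625)² / 49.625 = 0.1137

0.114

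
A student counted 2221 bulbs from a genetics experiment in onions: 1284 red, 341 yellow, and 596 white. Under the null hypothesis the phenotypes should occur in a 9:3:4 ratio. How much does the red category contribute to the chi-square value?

0.963

Expected counts for N = 2221 under a 9:3:4 ratio (total parts = 16):
  red: 2221 × 9/16 = 1249.3125
  yellow: 2221 × 3/16 = 416.4375
  white: 2221 × 4/16 = 555.25
Contribution of red: (1284 − 1249.3125)² / 1249.3125 = 0.9631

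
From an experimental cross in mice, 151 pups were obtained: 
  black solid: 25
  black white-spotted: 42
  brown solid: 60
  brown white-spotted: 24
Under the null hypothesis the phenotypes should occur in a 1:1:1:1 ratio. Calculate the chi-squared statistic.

22.907

Total ratio parts = 4. Expected numbers out of 151:
  black solid: 151 × 1/4 = 37.75
  black white-spotted: 151 × 1/4 = 37.75
  brown solid: 151 × 1/4 = 37.75
  brown white-spotted: 151 × 1/4 = 37.75
χ² = Σ (O − E)² / E
  black solid: (25 − 37.75)² / 37.75 = 4.3063
  black white-spotted: (42 − 37.75)² / 37.75 = 0.4785
  brown solid: (60 − 37.75)² / 37.75 = 13.1142
  brown white-spotted: (24 − 37.75)² / 37.75 = 5.0083
χ² = 4.3063 + 0.4785 + 13.1142 + 5.0083 = 22.9073 ≈ 22.907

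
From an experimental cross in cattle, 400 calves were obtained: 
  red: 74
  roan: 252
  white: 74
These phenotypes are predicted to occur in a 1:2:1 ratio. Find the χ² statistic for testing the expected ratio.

27.040

The 1:2:1 ratio has 4 parts, so with N = 400 the expected counts are:
  red: 400 × 1/4 = 100
  roan: 400 × 2/4 = 200
  white: 400 × 1/4 = 100
χ² = Σ (O − E)² / E
  red: (74 − 100)² / 100 = 6.7600
  roan: (252 − 200)² / 200 = 13.5200
  white: (74 − 100)² / 100 = 6.7600
χ² = 6.7600 + 13.5200 + 6.7600 = 27.040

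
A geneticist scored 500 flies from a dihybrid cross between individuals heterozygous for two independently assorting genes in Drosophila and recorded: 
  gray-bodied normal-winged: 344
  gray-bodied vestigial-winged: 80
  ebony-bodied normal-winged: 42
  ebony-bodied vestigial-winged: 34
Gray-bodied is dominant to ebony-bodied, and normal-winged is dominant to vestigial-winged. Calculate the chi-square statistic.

44.825

A dihybrid F₂ with independent assortment and complete dominance at both loci gives a 9:3:3:1 phenotypic ratio.
Under the 9:3:3:1 hypothesis (Σ ratio = 16, N = 500):
  gray-bodied normal-winged: 500 × 9/16 = 281.25
  gray-bodied vestigial-winged: 500 × 3/16 = 93.75
  ebony-bodied normal-winged: 500 × 3/16 = 93.75
  ebony-bodied vestigial-winged: 500 × 1/16 = 31.25
χ² = Σ (O − E)² / E
  gray-bodied normal-winged: (344 − 281.25)² / 281.25 = 14.0002
  gray-bodied vestigial-winged: (80 − 93.75)² / 93.75 = 2.0167
  ebony-bodied normal-winged: (42 − 93.75)² / 93.75 = 28.5660
  ebony-bodied vestigial-winged: (34 − 31.25)² / 31.25 = 0.2420
χ² = 14.0002 + 2.0167 + 28.5660 + 0.2420 = 44.8249 ≈ 44.825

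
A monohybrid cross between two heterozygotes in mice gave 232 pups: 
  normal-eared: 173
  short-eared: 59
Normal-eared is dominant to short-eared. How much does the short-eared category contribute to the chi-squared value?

For a monohybrid cross between heterozygotes with complete dominance, the expected phenotypic ratio is 3:1.
Total ratio parts = 4. Expected numbers out of 232:
  normal-eared: 232 × 3/4 = 174
  short-eared: 232 × 1/4 = 58
Contribution of short-eared: (59 − 58)² / 58 = 0.0172

0.017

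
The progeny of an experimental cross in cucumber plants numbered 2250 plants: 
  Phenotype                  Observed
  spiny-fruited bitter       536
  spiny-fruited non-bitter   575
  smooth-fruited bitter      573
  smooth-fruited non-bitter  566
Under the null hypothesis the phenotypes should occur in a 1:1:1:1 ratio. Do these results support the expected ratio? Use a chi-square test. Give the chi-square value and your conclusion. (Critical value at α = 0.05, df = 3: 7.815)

The 1:1:1:1 ratio has 4 parts, so with N = 2250 the expected counts are:
  spiny-fruited bitter: 2250 × 1/4 = 562.5
  spiny-fruited non-bitter: 2250 × 1/4 = 562.5
  smooth-fruited bitter: 2250 × 1/4 = 562.5
  smooth-fruited non-bitter: 2250 × 1/4 = 562.5
χ² = Σ (O − E)² / E
  spiny-fruited bitter: (536 − 562.5)² / 562.5 = 1.2484
  spiny-fruited non-bitter: (575 − 562.5)² / 562.5 = 0.2778
  smooth-fruited bitter: (573 − 562.5)² / 562.5 = 0.1960
  smooth-fruited non-bitter: (566 − 562.5)² / 562.5 = 0.0218
χ² = 1.2484 + 0.2778 + 0.1960 + 0.0218 = 1.744
Degrees of freedom = 4 − 1 = 3; critical value at α = 0.05 is 7.815.
Since 1.744 < 7.815, we fail to reject the null hypothesis — the data are consistent with the 1:1:1:1 ratio.

1.744; consistent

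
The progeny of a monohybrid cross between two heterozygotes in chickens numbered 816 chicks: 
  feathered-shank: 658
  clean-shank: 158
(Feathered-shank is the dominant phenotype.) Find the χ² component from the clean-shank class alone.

For a monohybrid cross between heterozygotes with complete dominance, the expected phenotypic ratio is 3:1.
Expected counts for N = 816 under a 3:1 ratio (total parts = 4):
  feathered-shank: 816 × 3/4 = 612
  clean-shank: 816 × 1/4 = 204
Contribution of clean-shank: (158 − 204)² / 204 = 10.3725

10.373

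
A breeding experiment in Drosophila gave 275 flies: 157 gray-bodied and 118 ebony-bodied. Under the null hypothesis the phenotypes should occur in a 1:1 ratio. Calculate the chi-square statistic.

Under the 1:1 hypothesis (Σ ratio = 2, N = 275):
  gray-bodied: 275 × 1/2 = 137.5
  ebony-bodied: 275 × 1/2 = 137.5
χ² = Σ (O − E)² / E
  gray-bodied: (157 − 137.5)² / 137.5 = 2.7655
  ebony-bodied: (118 − 137.5)² / 137.5 = 2.7655
χ² = 2.7655 + 2.7655 = 5.531

5.531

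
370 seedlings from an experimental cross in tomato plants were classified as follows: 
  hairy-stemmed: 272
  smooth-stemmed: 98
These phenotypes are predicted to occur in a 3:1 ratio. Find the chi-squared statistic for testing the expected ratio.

0.436

Total ratio parts = 4. Expected numbers out of 370:
  hairy-stemmed: 370 × 3/4 = 277.5
  smooth-stemmed: 370 × 1/4 = 92.5
χ² = Σ (O − E)² / E
  hairy-stemmed: (272 − 277.5)² / 277.5 = 0.1090
  smooth-stemmed: (98 − 92.5)² / 92.5 = 0.3270
χ² = 0.1090 + 0.3270 = 0.436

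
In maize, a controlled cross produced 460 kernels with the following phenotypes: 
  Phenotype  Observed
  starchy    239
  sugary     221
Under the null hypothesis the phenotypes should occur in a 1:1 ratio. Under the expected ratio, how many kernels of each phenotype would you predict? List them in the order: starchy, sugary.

Expected counts for N = 460 under a 1:1 ratio (total parts = 2):
  starchy: 460 × 1/2 = 230
  sugary: 460 × 1/2 = 230

230, 230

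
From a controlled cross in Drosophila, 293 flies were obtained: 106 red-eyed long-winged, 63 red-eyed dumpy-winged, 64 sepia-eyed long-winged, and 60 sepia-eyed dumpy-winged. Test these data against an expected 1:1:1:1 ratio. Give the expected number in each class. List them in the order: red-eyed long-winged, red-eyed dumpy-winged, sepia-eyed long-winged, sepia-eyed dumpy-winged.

Under the 1:1:1:1 hypothesis (Σ ratio = 4, N = 293):
  red-eyed long-winged: 293 × 1/4 = 73.25
  red-eyed dumpy-winged: 293 × 1/4 = 73.25
  sepia-eyed long-winged: 293 × 1/4 = 73.25
  sepia-eyed dumpy-winged: 293 × 1/4 = 73.25

73.25, 73.25, 73.25, 73.25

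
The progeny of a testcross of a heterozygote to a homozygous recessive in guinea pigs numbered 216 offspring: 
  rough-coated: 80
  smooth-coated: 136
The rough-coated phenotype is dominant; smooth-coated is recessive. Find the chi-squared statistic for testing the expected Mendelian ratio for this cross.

A testcross of a heterozygote (Aa × aa) gives a 1:1 phenotypic ratio.
Total ratio parts = 2. Expected numbers out of 216:
  rough-coated: 216 × 1/2 = 108
  smooth-coated: 216 × 1/2 = 108
χ² = Σ (O − E)² / E
  rough-coated: (80 − 108)² / 108 = 7.2593
  smooth-coated: (136 − 108)² / 108 = 7.2593
χ² = 7.2593 + 7.2593 = 14.5186 ≈ 14.519

14.519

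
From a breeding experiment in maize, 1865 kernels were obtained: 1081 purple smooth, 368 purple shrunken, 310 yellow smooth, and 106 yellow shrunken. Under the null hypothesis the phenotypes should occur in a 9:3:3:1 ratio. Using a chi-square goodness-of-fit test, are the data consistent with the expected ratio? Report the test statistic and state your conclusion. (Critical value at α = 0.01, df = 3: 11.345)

7.393; consistent

Expected counts for N = 1865 under a 9:3:3:1 ratio (total parts = 16):
  purple smooth: 1865 × 9/16 = 1049.0625
  purple shrunken: 1865 × 3/16 = 349.6875
  yellow smooth: 1865 × 3/16 = 349.6875
  yellow shrunken: 1865 × 1/16 = 116.5625
χ² = Σ (O − E)² / E
  purple smooth: (1081 − 1049.0625)² / 1049.0625 = 0.9723
  purple shrunken: (368 − 349.6875)² / 349.6875 = 0.9590
  yellow smooth: (310 − 349.6875)² / 349.6875 = 4.5043
  yellow shrunken: (106 − 116.5625)² / 116.5625 = 0.9571
χ² = 0.9723 + 0.9590 + 4.5043 + 0.9571 = 7.3927 ≈ 7.393
Degrees of freedom = 4 − 1 = 3; critical value at α = 0.01 is 11.345.
Since 7.393 < 11.345, we fail to reject the null hypothesis — the data are consistent with the 9:3:3:1 ratio.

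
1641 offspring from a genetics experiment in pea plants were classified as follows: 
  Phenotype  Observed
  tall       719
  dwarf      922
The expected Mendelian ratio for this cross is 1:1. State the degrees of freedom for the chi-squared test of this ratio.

1

A goodness-of-fit test with 2 phenotype classes has df = 2 − 1 = 1.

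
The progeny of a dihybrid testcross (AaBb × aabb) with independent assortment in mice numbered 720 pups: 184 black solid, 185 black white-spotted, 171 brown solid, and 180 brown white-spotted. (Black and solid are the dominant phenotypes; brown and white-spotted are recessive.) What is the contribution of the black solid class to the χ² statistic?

A dihybrid testcross with independent assortment gives a 1:1:1:1 ratio.
The 1:1:1:1 ratio has 4 parts, so with N = 720 the expected counts are:
  black solid: 720 × 1/4 = 180
  black white-spotted: 720 × 1/4 = 180
  brown solid: 720 × 1/4 = 180
  brown white-spotted: 720 × 1/4 = 180
Contribution of black solid: (184 − 180)² / 180 = 0.0889

0.089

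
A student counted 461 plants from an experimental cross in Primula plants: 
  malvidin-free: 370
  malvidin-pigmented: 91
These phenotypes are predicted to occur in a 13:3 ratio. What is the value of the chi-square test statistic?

Expected counts for N = 461 under a 13:3 ratio (total parts = 16):
  malvidin-free: 461 × 13/16 = 374.5625
  malvidin-pigmented: 461 × 3/16 = 86.4375
χ² = Σ (O − E)² / E
  malvidin-free: (370 − 374.5625)² / 374.5625 = 0.0556
  malvidin-pigmented: (91 − 86.4375)² / 86.4375 = 0.2408
χ² = 0.0556 + 0.2408 = 0.2964 ≈ 0.296

0.296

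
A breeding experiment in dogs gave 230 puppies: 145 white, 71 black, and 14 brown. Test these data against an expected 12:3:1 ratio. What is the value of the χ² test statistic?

22.412

Expected counts for N = 230 under a 12:3:1 ratio (total parts = 16):
  white: 230 × 12/16 = 172.5
  black: 230 × 3/16 = 43.125
  brown: 230 × 1/16 = 14.375
χ² = Σ (O − E)² / E
  white: (145 − 172.5)² / 172.5 = 4.3841
  black: (71 − 43.125)² / 43.125 = 18.0178
  brown: (14 − 14.375)² / 14.375 = 0.0098
χ² = 4.3841 + 18.0178 + 0.0098 = 22.4117 ≈ 22.412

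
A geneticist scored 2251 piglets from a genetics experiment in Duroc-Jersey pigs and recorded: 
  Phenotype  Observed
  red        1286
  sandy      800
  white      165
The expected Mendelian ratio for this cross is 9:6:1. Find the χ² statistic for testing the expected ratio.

Expected counts for N = 2251 under a 9:6:1 ratio (total parts = 16):
  red: 2251 × 9/16 = 1266.1875
  sandy: 2251 × 6/16 = 844.125
  white: 2251 × 1/16 = 140.6875
χ² = Σ (O − E)² / E
  red: (1286 − 1266.1875)² / 1266.1875 = 0.3100
  sandy: (800 − 844.125)² / 844.125 = 2.3065
  white: (165 − 140.6875)² / 140.6875 = 4.2015
χ² = 0.3100 + 2.3065 + 4.2015 = 6.818

6.818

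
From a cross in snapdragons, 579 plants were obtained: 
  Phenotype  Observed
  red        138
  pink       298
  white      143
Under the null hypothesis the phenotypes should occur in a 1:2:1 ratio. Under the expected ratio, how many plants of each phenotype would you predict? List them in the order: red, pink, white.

144.75, 289.5, 144.75

Under the 1:2:1 hypothesis (Σ ratio = 4, N = 579):
  red: 579 × 1/4 = 144.75
  pink: 579 × 2/4 = 289.5
  white: 579 × 1/4 = 144.75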